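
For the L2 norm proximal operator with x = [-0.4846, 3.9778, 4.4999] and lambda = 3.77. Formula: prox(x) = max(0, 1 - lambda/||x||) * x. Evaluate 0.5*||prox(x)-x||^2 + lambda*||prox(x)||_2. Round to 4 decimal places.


Step 1: Compute ||x||.
||x|| = 6.0255
Step 2: Compute scaling factor.
scale = max(0, 1 - 3.77/6.0255) = 0.3743
Step 3: prox(x) = [-0.1814, 1.489, 1.6844]
||prox(x)|| = 2.2555
Step 4: Proximal objective.
0.5*||prox-x||^2 = 7.1065
lambda*||prox|| = 8.5032
Total = 15.6097


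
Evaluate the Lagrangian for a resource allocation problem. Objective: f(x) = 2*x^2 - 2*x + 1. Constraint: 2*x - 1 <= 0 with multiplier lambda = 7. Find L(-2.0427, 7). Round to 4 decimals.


Step 1: Evaluate f(x).
f(-2.0427) = 2*(-2.0427)^2 - 2*(-2.0427) + 1 = 13.4306
Step 2: Evaluate g(x).
g(-2.0427) = 2*-2.0427 - 1 = -5.0854
Step 3: Compute Lagrangian.
L = 13.4306 + 7*-5.0854 = -22.1672


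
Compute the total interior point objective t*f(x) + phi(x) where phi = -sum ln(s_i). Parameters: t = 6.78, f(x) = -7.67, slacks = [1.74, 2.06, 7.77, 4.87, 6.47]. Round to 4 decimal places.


Step 1: Compute log-barrier.
ln values: [0.5539, 0.7227, 2.0503, 1.5831, 1.8672]
phi = -(0.5539 + 0.7227 + 2.0503 + 1.5831 + 1.8672) = -6.7771
Step 2: Compute augmented objective.
t*f(x) = 6.78*-7.67 = -52.0026
Total = -52.0026 - 6.7771 = -58.7797


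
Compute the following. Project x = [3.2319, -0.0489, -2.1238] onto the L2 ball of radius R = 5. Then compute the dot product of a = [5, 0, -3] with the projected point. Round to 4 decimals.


Step 1: Compute ||x|| (intermediates to 6 decimals).
||x|| = sqrt(3.2319^2 + (-0.0489)^2 + (-2.1238)^2) = 3.86757
Step 2: Project.
Since ||x|| <= R, proj = x (no scaling needed).
proj(x) = [3.2319, -0.0489, -2.1238]
Step 3: Dot product.
a^T * proj(x) = 5*3.2319 + 0*(-0.0489) - 3*(-2.1238) = 22.5309


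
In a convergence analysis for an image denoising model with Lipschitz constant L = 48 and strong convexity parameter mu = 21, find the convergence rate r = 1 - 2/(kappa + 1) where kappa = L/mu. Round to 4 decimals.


Step 1: Compute the condition number.
kappa = L/mu = 48/21 = 2.2857
Step 2: Compute the convergence rate.
r = 1 - 2/(kappa + 1) = 1 - 2*mu/(L + mu) = (L - mu)/(L + mu) = 27/69 = 0.3913


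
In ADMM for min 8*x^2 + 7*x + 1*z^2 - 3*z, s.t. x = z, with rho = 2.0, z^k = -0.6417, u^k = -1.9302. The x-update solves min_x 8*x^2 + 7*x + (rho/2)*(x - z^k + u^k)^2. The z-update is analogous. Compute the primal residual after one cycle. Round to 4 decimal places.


ADMM iteration with rho = 2.0, z^k = -0.6417, u^k = -1.9302
Step 1: x-update.
Minimize 8*x^2 + 7*x + (2.0/2)*(x + 0.6417 - 1.9302)^2
FOC: (2*8 + 2.0)*x = -7 + 2.0*(-0.6417 + 1.9302)
x^{k+1} = -0.2457
Step 2: z-update.
Minimize 1*z^2 - 3*z + (2.0/2)*(-0.2457 - z - 1.9302)^2
FOC: (2*1 + 2.0)*z = 3 + 2.0*(-0.2457 - 1.9302)
z^{k+1} = -0.338
Step 3: u-update.
u^{k+1} = -1.9302 - 0.2457 + 0.338 = -1.838
Step 4: Primal residual = |-0.2457 + 0.338| = 0.0922


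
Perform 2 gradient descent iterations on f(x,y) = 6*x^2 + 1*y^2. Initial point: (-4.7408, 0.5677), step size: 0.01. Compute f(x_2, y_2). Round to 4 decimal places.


Gradient descent on f(x,y) = 6*x^2 + 1*y^2.
Starting point: (-4.7408, 0.5677), alpha = 0.01
Step 1: grad_x = 2*6*-4.7408 = -56.8896, grad_y = 2*1*0.5677 = 1.1354
  x_1 = -4.7408 - 0.01*-56.8896 = -4.1719
  y_1 = 0.5677 - 0.01*1.1354 = 0.5563
Step 2: grad_x = 2*6*-4.1719 = -50.0628, grad_y = 2*1*0.5563 = 1.1127
  x_2 = -4.1719 - 0.01*-50.0628 = -3.6713
  y_2 = 0.5563 - 0.01*1.1127 = 0.5452
f(-3.6713, 0.5452) = 6*(-3.6713)^2 + 1*0.5452^2 = 81.1668


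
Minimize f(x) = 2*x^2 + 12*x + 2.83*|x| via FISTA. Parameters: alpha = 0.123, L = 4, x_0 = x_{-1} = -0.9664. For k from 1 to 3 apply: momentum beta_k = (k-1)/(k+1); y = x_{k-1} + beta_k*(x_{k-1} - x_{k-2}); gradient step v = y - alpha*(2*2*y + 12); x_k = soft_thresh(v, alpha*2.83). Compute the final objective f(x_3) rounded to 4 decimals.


FISTA on f(x) = 2*x^2 + 12*x + 2.83*|x|
L = 4, alpha = 0.123
Iteration 1: beta = 0.0, y = -0.9664 + 0.0*(-0.9664 + 0.9664) = -0.9664
  grad(y) = 8.1344, v = y - alpha*grad = -1.9669
  prox(v) = soft_thresh(-1.9669, 0.3481) = -1.6188
Iteration 2: beta = 0.3333, y = -1.6188 + 0.3333*(-1.6188 + 0.9664) = -1.8363
  grad(y) = 4.6547, v = y - alpha*grad = -2.4089
  prox(v) = soft_thresh(-2.4089, 0.3481) = -2.0608
Iteration 3: beta = 0.5, y = -2.0608 + 0.5*(-2.0608 + 1.6188) = -2.2817
  grad(y) = 2.8731, v = y - alpha*grad = -2.6351
  prox(v) = soft_thresh(-2.6351, 0.3481) = -2.287
f(x_3) = 2*(-2.287)^2 + 12*(-2.287) + 2.83*|-2.287| = -10.5111


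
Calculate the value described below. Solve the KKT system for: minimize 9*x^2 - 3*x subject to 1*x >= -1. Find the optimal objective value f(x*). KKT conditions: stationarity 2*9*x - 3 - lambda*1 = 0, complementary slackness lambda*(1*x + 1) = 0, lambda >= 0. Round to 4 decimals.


Step 1: Try lambda = 0 (constraint inactive).
Stationarity: 2*9*x - 3 = 0
x* = 3/(2*9) = 1/6 = 0.1667 (rounded; the exact value 1/6 is used below)
Check constraint: 1*0.1667 = 0.1667 >= -1 -- satisfied.
Step 2: Compute optimal value.
f(x*) = 9*(1/6)^2 - 3*(1/6) = -0.25


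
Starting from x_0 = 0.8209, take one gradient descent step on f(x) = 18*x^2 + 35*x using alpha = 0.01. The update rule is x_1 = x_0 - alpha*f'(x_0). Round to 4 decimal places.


We compute the gradient at x_0 and apply the update.
f'(x) = 36*x + 35
f'(0.8209) = 36*0.8209 + 35 = 64.5524
x_1 = 0.8209 - 0.01*64.5524 = 0.1754


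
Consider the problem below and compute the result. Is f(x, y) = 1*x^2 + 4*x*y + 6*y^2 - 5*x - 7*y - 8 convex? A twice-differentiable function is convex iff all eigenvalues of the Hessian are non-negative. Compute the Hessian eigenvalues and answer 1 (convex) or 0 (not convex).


The Hessian of f(x,y) = 1*x^2 + 4*x*y + 6*y^2 - 5*x - 7*y - 8 is:
H = [[2, 4], [4, 12]]
Trace = 2 + 12 = 14
Determinant = 2*12 - (4)^2 = 8
Discriminant = (14)^2 - 4*8 = 164.0
Eigenvalues: lambda_1 = 0.5969, lambda_2 = 13.4031
The function is convex.

1


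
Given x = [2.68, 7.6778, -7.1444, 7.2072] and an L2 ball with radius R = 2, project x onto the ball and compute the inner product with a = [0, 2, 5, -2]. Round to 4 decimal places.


Step 1: Compute ||x|| (intermediates to 6 decimals).
||x|| = sqrt(2.68^2 + 7.6778^2 + (-7.1444)^2 + 7.2072^2) = 13.004507
Step 2: Project.
Since ||x|| > R, scale = R/||x|| = 2/13.004507 = 0.153793, proj(x) = scale * x
proj(x) = [0.412165, 1.180792, -1.098759, 1.108417]
Step 3: Dot product.
a^T * proj(x) = 0*0.412165 + 2*1.180792 + 5*(-1.098759) - 2*1.108417 = -5.349


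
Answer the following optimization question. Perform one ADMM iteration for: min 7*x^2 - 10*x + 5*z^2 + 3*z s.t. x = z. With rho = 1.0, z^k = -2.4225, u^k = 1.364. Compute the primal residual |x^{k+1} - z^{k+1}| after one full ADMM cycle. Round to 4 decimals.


ADMM iteration with rho = 1.0, z^k = -2.4225, u^k = 1.364
Step 1: x-update.
Minimize 7*x^2 - 10*x + (1.0/2)*(x + 2.4225 + 1.364)^2
FOC: (2*7 + 1.0)*x = 10 + 1.0*(-2.4225 - 1.364)
x^{k+1} = 0.4142
Step 2: z-update.
Minimize 5*z^2 + 3*z + (1.0/2)*(0.4142 - z + 1.364)^2
FOC: (2*5 + 1.0)*z = -3 + 1.0*(0.4142 + 1.364)
z^{k+1} = -0.1111
Step 3: u-update.
u^{k+1} = 1.364 + 0.4142 + 0.1111 = 1.8893
Step 4: Primal residual = |0.4142 + 0.1111| = 0.5253


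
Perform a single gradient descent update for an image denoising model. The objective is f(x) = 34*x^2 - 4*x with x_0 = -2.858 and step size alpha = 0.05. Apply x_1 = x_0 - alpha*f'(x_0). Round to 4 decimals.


We compute the gradient at x_0 and apply the update.
f'(x) = 68*x - 4
f'(-2.858) = 68*-2.858 - 4 = -198.344
x_1 = -2.858 - 0.05*-198.344 = 7.0592


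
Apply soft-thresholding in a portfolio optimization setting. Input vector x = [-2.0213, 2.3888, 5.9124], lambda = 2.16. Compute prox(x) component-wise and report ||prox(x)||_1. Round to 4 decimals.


Soft-thresholding with lambda = 2.16:
prox(-2.0213) = sign(-2.0213)*max(|-2.0213| - 2.16, 0) = 0.0
prox(2.3888) = sign(2.3888)*max(|2.3888| - 2.16, 0) = 0.2288
prox(5.9124) = sign(5.9124)*max(|5.9124| - 2.16, 0) = 3.7524
prox(x) = [0.0, 0.2288, 3.7524]
||prox(x)||_1 = 0.0 + 0.2288 + 3.7524 = 3.9812


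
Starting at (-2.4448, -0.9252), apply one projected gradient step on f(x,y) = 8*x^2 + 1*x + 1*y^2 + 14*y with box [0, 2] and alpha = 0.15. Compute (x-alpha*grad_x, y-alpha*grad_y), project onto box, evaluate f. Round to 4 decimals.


Step 1: Compute gradient at (-2.4448, -0.9252).
grad_x = 2*8*-2.4448 + 1 = -38.1168
grad_y = 2*1*-0.9252 + 14 = 12.1496
Step 2: Gradient step.
x_raw = -2.4448 - 0.15*-38.1168 = 3.2727
y_raw = -0.9252 - 0.15*12.1496 = -2.7476
Step 3: Project onto [0, 2].
x_proj = clip(3.2727) = 2.0
y_proj = clip(-2.7476) = 0.0
Step 4: Evaluate f.
f(2.0, 0.0) = 34.0


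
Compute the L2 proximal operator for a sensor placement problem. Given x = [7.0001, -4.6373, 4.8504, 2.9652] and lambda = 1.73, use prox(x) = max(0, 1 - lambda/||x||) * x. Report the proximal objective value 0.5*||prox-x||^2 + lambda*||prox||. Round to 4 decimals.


Step 1: Compute ||x||.
||x|| = 10.1403
Step 2: Compute scaling factor.
scale = max(0, 1 - 1.73/10.1403) = 0.8294
Step 3: prox(x) = [5.8058, -3.8461, 4.0229, 2.4593]
||prox(x)|| = 8.4103
Step 4: Proximal objective.
0.5*||prox-x||^2 = 1.4965
lambda*||prox|| = 14.5498
Total = 16.0462


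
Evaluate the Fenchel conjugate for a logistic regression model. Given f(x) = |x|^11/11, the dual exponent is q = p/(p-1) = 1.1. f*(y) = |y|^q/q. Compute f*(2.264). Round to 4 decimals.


The conjugate exponent q satisfies 1/p + 1/q = 1.
p = 11, so q = 11/(11 - 1) = 1.1
|y|^q = 2.264^1.1 = 2.4568
f*(2.264) = 2.4568 / 1.1 = 2.2334


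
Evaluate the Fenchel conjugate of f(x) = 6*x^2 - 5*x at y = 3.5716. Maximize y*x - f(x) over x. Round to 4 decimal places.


f*(y) = sup_x {y*x - a*x^2 - b*x} = sup_x {(y-b)*x - a*x^2}
FOC: (y - b) - 2a*x = 0 => x* = (y - b)/(2a)
x* = (3.5716 + 5)/(2*6) = 0.7143
f*(3.5716) = (y-b)^2/(4a) = (3.5716 + 5)^2/(4*6)
= 73.4723/24 = 3.0613


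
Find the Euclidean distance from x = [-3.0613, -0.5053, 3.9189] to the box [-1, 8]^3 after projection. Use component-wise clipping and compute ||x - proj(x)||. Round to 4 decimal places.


Project each component onto [-1, 8].
clip(-3.0613) = -1.0, clip(-0.5053) = -0.5053, clip(3.9189) = 3.9189
Projection = [-1.0, -0.5053, 3.9189]
Squared diffs: [4.249, 0.0, 0.0]
Distance = sqrt(4.249) = 2.0613


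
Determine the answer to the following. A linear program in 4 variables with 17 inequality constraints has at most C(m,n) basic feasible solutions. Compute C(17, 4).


Each vertex corresponds to some choice of n active constraints out of m, so the number of vertices is at most C(m, n) = m! / (n!(m-n)!).
m = 17, n = 4
Numerator: 17 * 16 * 15 * 14
Denominator: 4! = 24
C(17, 4) = 2380


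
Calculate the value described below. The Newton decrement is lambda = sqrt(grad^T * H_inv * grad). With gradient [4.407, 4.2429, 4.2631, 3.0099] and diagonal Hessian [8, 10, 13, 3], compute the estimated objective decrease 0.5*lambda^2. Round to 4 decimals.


Step 1: H is diagonal, so H^(-1) * g = [0.5509, 0.4243, 0.3279, 1.0033].
Step 2: g^T H^(-1) g = sum_i g_i^2 / H_ii
  = (4.407)^2/8 + (4.2429)^2/10 + (4.2631)^2/13 + (3.0099)^2/3
  = 2.4277 + 1.8002 + 1.398 + 3.0198 = 8.6458
Step 3: Objective decrease = 0.5 * g^T H^(-1) g = 4.3229


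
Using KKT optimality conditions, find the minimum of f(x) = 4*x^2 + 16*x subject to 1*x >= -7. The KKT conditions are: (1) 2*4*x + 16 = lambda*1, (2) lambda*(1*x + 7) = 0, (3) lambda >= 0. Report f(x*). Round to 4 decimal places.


Step 1: Try lambda = 0 (constraint inactive).
Stationarity: 2*4*x + 16 = 0
x* = -16/(2*4) = -2.0
Check constraint: 1*-2.0 = -2.0 >= -7 -- satisfied.
Step 2: Compute optimal value.
f(x*) = 4*(-2.0)^2 + 16*(-2.0) = -16.0


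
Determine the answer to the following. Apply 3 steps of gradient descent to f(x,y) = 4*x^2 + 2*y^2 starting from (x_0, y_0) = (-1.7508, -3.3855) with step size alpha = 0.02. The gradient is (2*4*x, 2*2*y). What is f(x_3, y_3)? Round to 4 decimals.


Gradient descent on f(x,y) = 4*x^2 + 2*y^2.
Starting point: (-1.7508, -3.3855), alpha = 0.02
Step 1: grad_x = 2*4*-1.7508 = -14.0064, grad_y = 2*2*-3.3855 = -13.542
  x_1 = -1.7508 - 0.02*-14.0064 = -1.4707
  y_1 = -3.3855 - 0.02*-13.542 = -3.1147
Step 2: grad_x = 2*4*-1.4707 = -11.7654, grad_y = 2*2*-3.1147 = -12.4586
  x_2 = -1.4707 - 0.02*-11.7654 = -1.2354
  y_2 = -3.1147 - 0.02*-12.4586 = -2.8655
Step 3: grad_x = 2*4*-1.2354 = -9.8829, grad_y = 2*2*-2.8655 = -11.4619
  x_3 = -1.2354 - 0.02*-9.8829 = -1.0377
  y_3 = -2.8655 - 0.02*-11.4619 = -2.6362
f(-1.0377, -2.6362) = 4*(-1.0377)^2 + 2*(-2.6362)^2 = 18.2069


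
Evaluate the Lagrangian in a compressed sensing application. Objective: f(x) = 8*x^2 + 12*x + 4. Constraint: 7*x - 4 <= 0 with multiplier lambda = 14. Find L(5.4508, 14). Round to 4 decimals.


Step 1: Evaluate f(x).
f(5.4508) = 8*5.4508^2 + 12*5.4508 + 4 = 307.0994
Step 2: Evaluate g(x).
g(5.4508) = 7*5.4508 - 4 = 34.1556
Step 3: Compute Lagrangian.
L = 307.0994 + 14*34.1556 = 785.2778


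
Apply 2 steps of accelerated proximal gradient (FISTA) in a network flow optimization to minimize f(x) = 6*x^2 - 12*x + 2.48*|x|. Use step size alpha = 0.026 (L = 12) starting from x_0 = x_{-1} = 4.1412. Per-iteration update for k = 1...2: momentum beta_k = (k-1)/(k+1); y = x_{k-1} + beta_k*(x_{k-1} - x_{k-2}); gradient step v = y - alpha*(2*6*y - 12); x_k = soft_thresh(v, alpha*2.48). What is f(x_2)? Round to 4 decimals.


FISTA on f(x) = 6*x^2 - 12*x + 2.48*|x|
L = 12, alpha = 0.026
Iteration 1: beta = 0.0, y = 4.1412 + 0.0*(4.1412 - 4.1412) = 4.1412
  grad(y) = 37.6944, v = y - alpha*grad = 3.1611
  prox(v) = soft_thresh(3.1611, 0.0645) = 3.0967
Iteration 2: beta = 0.3333, y = 3.0967 + 0.3333*(3.0967 - 4.1412) = 2.7485
  grad(y) = 20.9818, v = y - alpha*grad = 2.203
  prox(v) = soft_thresh(2.203, 0.0645) = 2.1385
f(x_2) = 6*2.1385^2 - 12*2.1385 + 2.48*|2.1385| = 7.0802


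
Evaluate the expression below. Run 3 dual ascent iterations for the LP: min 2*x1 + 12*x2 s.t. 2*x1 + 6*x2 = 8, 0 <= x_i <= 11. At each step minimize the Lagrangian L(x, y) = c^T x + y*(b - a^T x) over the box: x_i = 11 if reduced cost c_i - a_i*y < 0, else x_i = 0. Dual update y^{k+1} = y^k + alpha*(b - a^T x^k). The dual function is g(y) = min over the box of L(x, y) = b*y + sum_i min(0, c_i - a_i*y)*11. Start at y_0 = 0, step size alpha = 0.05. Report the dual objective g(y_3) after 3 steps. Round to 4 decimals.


Dual ascent for LP: min 2*x1 + 12*x2, 2*x1 + 6*x2 = 8, 0 <= x_i <= 11
Step 1: y^k = 0.0, reduced costs: (2.0, 12.0)
  x^k = (0.0, 0.0), subgradient = b - a^T x = 8.0
  y^{k+1} = 0.0 + 0.05*8.0 = 0.4
Step 2: y^k = 0.4, reduced costs: (1.2, 9.6)
  x^k = (0.0, 0.0), subgradient = b - a^T x = 8.0
  y^{k+1} = 0.4 + 0.05*8.0 = 0.8
Step 3: y^k = 0.8, reduced costs: (0.4, 7.2)
  x^k = (0.0, 0.0), subgradient = b - a^T x = 8.0
  y^{k+1} = 0.8 + 0.05*8.0 = 1.2
Dual objective at y_3 = 1.2: reduced costs (-0.4, 4.8), box minimizer x = (11.0, 0.0)
g(y_3) = b*y + (c1 - a1*y)*x1 + (c2 - a2*y)*x2 = 8*1.2 + (-0.4)*11.0 + 4.8*0.0 = 9.6 - 4.4 + 0.0 = 5.2


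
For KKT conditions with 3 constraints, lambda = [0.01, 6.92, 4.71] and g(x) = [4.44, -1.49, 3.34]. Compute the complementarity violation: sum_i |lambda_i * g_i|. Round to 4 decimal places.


KKT complementary slackness check:
lambda_1 * g_1 = 0.01 * 4.44 = 0.0444
lambda_2 * g_2 = 6.92 * -1.49 = -10.3108
lambda_3 * g_3 = 4.71 * 3.34 = 15.7314
Total violation = 0.0444 + 10.3108 + 15.7314 = 26.0866


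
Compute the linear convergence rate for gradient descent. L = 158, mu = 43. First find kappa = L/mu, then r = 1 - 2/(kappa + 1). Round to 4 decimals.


Step 1: Compute the condition number.
kappa = L/mu = 158/43 = 3.6744
Step 2: Compute the convergence rate.
r = 1 - 2/(kappa + 1) = 1 - 2*mu/(L + mu) = (L - mu)/(L + mu) = 115/201 = 0.5721


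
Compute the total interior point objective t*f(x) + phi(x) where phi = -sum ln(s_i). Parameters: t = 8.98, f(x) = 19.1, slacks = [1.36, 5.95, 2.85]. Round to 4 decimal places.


Step 1: Compute log-barrier.
ln values: [0.3075, 1.7834, 1.0473]
phi = -(0.3075 + 1.7834 + 1.0473) = -3.1382
Step 2: Compute augmented objective.
t*f(x) = 8.98*19.1 = 171.518
Total = 171.518 - 3.1382 = 168.3798


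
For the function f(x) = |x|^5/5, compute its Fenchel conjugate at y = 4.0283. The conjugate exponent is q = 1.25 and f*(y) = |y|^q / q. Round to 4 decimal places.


The conjugate exponent q satisfies 1/p + 1/q = 1.
p = 5, so q = 5/(5 - 1) = 1.25
|y|^q = 4.0283^1.25 = 5.7069
f*(4.0283) = 5.7069 / 1.25 = 4.5655


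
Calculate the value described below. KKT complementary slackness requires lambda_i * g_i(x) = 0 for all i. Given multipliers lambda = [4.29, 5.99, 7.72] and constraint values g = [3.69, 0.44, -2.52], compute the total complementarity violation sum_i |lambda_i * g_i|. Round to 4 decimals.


KKT complementary slackness check:
lambda_1 * g_1 = 4.29 * 3.69 = 15.8301
lambda_2 * g_2 = 5.99 * 0.44 = 2.6356
lambda_3 * g_3 = 7.72 * -2.52 = -19.4544
Total violation = 15.8301 + 2.6356 + 19.4544 = 37.9201


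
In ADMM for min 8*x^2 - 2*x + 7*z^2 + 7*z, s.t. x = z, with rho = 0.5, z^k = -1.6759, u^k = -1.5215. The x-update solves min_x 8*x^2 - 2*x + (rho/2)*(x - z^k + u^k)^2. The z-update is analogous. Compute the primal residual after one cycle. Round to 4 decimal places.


ADMM iteration with rho = 0.5, z^k = -1.6759, u^k = -1.5215
Step 1: x-update.
Minimize 8*x^2 - 2*x + (0.5/2)*(x + 1.6759 - 1.5215)^2
FOC: (2*8 + 0.5)*x = 2 + 0.5*(-1.6759 + 1.5215)
x^{k+1} = 0.1165
Step 2: z-update.
Minimize 7*z^2 + 7*z + (0.5/2)*(0.1165 - z - 1.5215)^2
FOC: (2*7 + 0.5)*z = -7 + 0.5*(0.1165 - 1.5215)
z^{k+1} = -0.5312
Step 3: u-update.
u^{k+1} = -1.5215 + 0.1165 + 0.5312 = -0.8738
Step 4: Primal residual = |0.1165 + 0.5312| = 0.6477


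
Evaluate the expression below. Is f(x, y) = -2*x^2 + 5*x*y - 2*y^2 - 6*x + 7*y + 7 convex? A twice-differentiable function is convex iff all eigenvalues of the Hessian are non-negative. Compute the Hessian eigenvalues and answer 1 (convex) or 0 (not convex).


The Hessian of f(x,y) = -2*x^2 + 5*x*y - 2*y^2 - 6*x + 7*y + 7 is:
H = [[-4, 5], [5, -4]]
Trace = -4 - 4 = -8
Determinant = -4*-4 - (5)^2 = -9
Discriminant = (-8)^2 - 4*-9 = 100.0
Eigenvalues: lambda_1 = -9.0, lambda_2 = 1.0
The function is not convex.

0


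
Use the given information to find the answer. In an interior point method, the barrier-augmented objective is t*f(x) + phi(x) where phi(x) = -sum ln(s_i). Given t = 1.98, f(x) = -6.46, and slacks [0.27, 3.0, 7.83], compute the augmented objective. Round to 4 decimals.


Step 1: Compute log-barrier.
ln values: [-1.3093, 1.0986, 2.058]
phi = -(-1.3093 + 1.0986 + 2.058) = -1.8472
Step 2: Compute augmented objective.
t*f(x) = 1.98*-6.46 = -12.7908
Total = -12.7908 - 1.8472 = -14.638


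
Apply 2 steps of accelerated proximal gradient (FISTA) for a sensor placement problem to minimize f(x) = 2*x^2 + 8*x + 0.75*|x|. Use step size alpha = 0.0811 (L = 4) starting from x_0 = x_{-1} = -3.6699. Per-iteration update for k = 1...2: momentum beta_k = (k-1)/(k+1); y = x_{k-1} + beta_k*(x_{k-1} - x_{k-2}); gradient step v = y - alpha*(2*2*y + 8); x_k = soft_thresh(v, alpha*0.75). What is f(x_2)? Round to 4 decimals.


FISTA on f(x) = 2*x^2 + 8*x + 0.75*|x|
L = 4, alpha = 0.0811
Iteration 1: beta = 0.0, y = -3.6699 + 0.0*(-3.6699 + 3.6699) = -3.6699
  grad(y) = -6.6796, v = y - alpha*grad = -3.1282
  prox(v) = soft_thresh(-3.1282, 0.0608) = -3.0674
Iteration 2: beta = 0.3333, y = -3.0674 + 0.3333*(-3.0674 + 3.6699) = -2.8665
  grad(y) = -3.4661, v = y - alpha*grad = -2.5854
  prox(v) = soft_thresh(-2.5854, 0.0608) = -2.5246
f(x_2) = 2*(-2.5246)^2 + 8*(-2.5246) + 0.75*|-2.5246| = -5.5562


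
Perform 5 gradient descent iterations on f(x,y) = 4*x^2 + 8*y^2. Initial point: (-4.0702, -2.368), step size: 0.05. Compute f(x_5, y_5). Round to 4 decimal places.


Gradient descent on f(x,y) = 4*x^2 + 8*y^2.
Starting point: (-4.0702, -2.368), alpha = 0.05
Step 1: grad_x = 2*4*-4.0702 = -32.5616, grad_y = 2*8*-2.368 = -37.888
  x_1 = -4.0702 - 0.05*-32.5616 = -2.4421
  y_1 = -2.368 - 0.05*-37.888 = -0.4736
Step 2: grad_x = 2*4*-2.4421 = -19.537, grad_y = 2*8*-0.4736 = -7.5776
  x_2 = -2.4421 - 0.05*-19.537 = -1.4653
  y_2 = -0.4736 - 0.05*-7.5776 = -0.0947
Step 3: grad_x = 2*4*-1.4653 = -11.7222, grad_y = 2*8*-0.0947 = -1.5155
  x_3 = -1.4653 - 0.05*-11.7222 = -0.8792
  y_3 = -0.0947 - 0.05*-1.5155 = -0.0189
Step 4: grad_x = 2*4*-0.8792 = -7.0333, grad_y = 2*8*-0.0189 = -0.3031
  x_4 = -0.8792 - 0.05*-7.0333 = -0.5275
  y_4 = -0.0189 - 0.05*-0.3031 = -0.0038
Step 5: grad_x = 2*4*-0.5275 = -4.22, grad_y = 2*8*-0.0038 = -0.0606
  x_5 = -0.5275 - 0.05*-4.22 = -0.3165
  y_5 = -0.0038 - 0.05*-0.0606 = -0.0008
f(-0.3165, -0.0008) = 4*(-0.3165)^2 + 8*(-0.0008)^2 = 0.4007


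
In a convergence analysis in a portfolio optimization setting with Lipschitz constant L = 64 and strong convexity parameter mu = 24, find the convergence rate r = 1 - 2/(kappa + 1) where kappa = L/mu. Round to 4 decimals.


Step 1: Compute the condition number.
kappa = L/mu = 64/24 = 2.6667
Step 2: Compute the convergence rate.
r = 1 - 2/(kappa + 1) = 1 - 2*mu/(L + mu) = (L - mu)/(L + mu) = 40/88 = 0.4545


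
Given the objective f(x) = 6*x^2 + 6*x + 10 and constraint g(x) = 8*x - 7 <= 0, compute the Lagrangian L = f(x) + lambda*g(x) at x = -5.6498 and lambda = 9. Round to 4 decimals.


Step 1: Evaluate f(x).
f(-5.6498) = 6*(-5.6498)^2 + 6*(-5.6498) + 10 = 167.6226
Step 2: Evaluate g(x).
g(-5.6498) = 8*-5.6498 - 7 = -52.1984
Step 3: Compute Lagrangian.
L = 167.6226 + 9*-52.1984 = -302.163


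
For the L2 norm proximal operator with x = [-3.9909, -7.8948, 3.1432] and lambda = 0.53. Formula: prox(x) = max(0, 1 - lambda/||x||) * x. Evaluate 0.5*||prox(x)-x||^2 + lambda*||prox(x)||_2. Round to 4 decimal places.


Step 1: Compute ||x||.
||x|| = 9.388
Step 2: Compute scaling factor.
scale = max(0, 1 - 0.53/9.388) = 0.9435
Step 3: prox(x) = [-3.7656, -7.4491, 2.9658]
||prox(x)|| = 8.858
Step 4: Proximal objective.
0.5*||prox-x||^2 = 0.1405
lambda*||prox|| = 4.6947
Total = 4.8352


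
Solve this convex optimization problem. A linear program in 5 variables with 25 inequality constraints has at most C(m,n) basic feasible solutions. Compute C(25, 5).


Each vertex corresponds to some choice of n active constraints out of m, so the number of vertices is at most C(m, n) = m! / (n!(m-n)!).
m = 25, n = 5
Numerator: 25 * 24 * 23 * 22 * 21
Denominator: 5! = 120
C(25, 5) = 53130


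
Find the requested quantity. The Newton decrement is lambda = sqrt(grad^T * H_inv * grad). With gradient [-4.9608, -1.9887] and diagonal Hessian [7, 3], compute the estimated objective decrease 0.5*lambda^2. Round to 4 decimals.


Step 1: H is diagonal, so H^(-1) * g = [-0.7087, -0.6629].
Step 2: g^T H^(-1) g = sum_i g_i^2 / H_ii
  = (-4.9608)^2/7 + (-1.9887)^2/3
  = 3.5156 + 1.3183 = 4.834
Step 3: Objective decrease = 0.5 * g^T H^(-1) g = 2.417


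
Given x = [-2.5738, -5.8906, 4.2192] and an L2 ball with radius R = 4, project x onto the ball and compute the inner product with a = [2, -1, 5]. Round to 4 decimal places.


Step 1: Compute ||x|| (intermediates to 6 decimals).
||x|| = sqrt((-2.5738)^2 + (-5.8906)^2 + 4.2192^2) = 7.689295
Step 2: Project.
Since ||x|| > R, scale = R/||x|| = 4/7.689295 = 0.520204, proj(x) = scale * x
proj(x) = [-1.338901, -3.064314, 2.194845]
Step 3: Dot product.
a^T * proj(x) = 2*(-1.338901) - 1*(-3.064314) + 5*2.194845 = 11.3607


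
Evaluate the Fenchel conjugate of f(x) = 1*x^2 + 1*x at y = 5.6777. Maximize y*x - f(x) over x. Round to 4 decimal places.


f*(y) = sup_x {y*x - a*x^2 - b*x} = sup_x {(y-b)*x - a*x^2}
FOC: (y - b) - 2a*x = 0 => x* = (y - b)/(2a)
x* = (5.6777 - 1)/(2*1) = 2.3389
f*(5.6777) = (y-b)^2/(4a) = (5.6777 - 1)^2/(4*1)
= 21.8809/4 = 5.4702


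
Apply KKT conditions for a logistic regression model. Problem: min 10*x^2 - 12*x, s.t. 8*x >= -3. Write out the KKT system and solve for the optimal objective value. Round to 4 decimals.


Step 1: Try lambda = 0 (constraint inactive).
Stationarity: 2*10*x - 12 = 0
x* = 12/(2*10) = 0.6
Check constraint: 8*0.6 = 4.8 >= -3 -- satisfied.
Step 2: Compute optimal value.
f(x*) = 10*0.6^2 - 12*0.6 = -3.6


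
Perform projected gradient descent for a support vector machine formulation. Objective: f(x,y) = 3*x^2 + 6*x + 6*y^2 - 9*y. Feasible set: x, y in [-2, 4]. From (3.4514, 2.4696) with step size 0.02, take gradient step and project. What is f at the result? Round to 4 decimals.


Step 1: Compute gradient at (3.4514, 2.4696).
grad_x = 2*3*3.4514 + 6 = 26.7084
grad_y = 2*6*2.4696 - 9 = 20.6352
Step 2: Gradient step.
x_raw = 3.4514 - 0.02*26.7084 = 2.9172
y_raw = 2.4696 - 0.02*20.6352 = 2.0569
Step 3: Project onto [-2, 4].
x_proj = clip(2.9172) = 2.9172
y_proj = clip(2.0569) = 2.0569
Step 4: Evaluate f.
f(2.9172, 2.0569) = 49.907


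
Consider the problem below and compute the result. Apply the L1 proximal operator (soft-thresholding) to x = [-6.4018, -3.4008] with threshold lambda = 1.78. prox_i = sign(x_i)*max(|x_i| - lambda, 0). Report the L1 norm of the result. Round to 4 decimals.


Soft-thresholding with lambda = 1.78:
prox(-6.4018) = sign(-6.4018)*max(|-6.4018| - 1.78, 0) = -4.6218
prox(-3.4008) = sign(-3.4008)*max(|-3.4008| - 1.78, 0) = -1.6208
prox(x) = [-4.6218, -1.6208]
||prox(x)||_1 = 4.6218 + 1.6208 = 6.2426


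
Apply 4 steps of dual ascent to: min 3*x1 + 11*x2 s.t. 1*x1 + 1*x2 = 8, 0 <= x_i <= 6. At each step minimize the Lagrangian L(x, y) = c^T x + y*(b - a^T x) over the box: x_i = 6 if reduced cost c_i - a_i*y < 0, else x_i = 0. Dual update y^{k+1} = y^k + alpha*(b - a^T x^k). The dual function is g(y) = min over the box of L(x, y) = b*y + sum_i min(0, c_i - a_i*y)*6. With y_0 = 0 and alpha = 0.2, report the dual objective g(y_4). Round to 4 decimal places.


Dual ascent for LP: min 3*x1 + 11*x2, 1*x1 + 1*x2 = 8, 0 <= x_i <= 6
Step 1: y^k = 0.0, reduced costs: (3.0, 11.0)
  x^k = (0.0, 0.0), subgradient = b - a^T x = 8.0
  y^{k+1} = 0.0 + 0.2*8.0 = 1.6
Step 2: y^k = 1.6, reduced costs: (1.4, 9.4)
  x^k = (0.0, 0.0), subgradient = b - a^T x = 8.0
  y^{k+1} = 1.6 + 0.2*8.0 = 3.2
Step 3: y^k = 3.2, reduced costs: (-0.2, 7.8)
  x^k = (6.0, 0.0), subgradient = b - a^T x = 2.0
  y^{k+1} = 3.2 + 0.2*2.0 = 3.6
Step 4: y^k = 3.6, reduced costs: (-0.6, 7.4)
  x^k = (6.0, 0.0), subgradient = b - a^T x = 2.0
  y^{k+1} = 3.6 + 0.2*2.0 = 4.0
Dual objective at y_4 = 4.0: reduced costs (-1.0, 7.0), box minimizer x = (6.0, 0.0)
g(y_4) = b*y + (c1 - a1*y)*x1 + (c2 - a2*y)*x2 = 8*4.0 + (-1.0)*6.0 + 7.0*0.0 = 32.0 - 6.0 + 0.0 = 26.0


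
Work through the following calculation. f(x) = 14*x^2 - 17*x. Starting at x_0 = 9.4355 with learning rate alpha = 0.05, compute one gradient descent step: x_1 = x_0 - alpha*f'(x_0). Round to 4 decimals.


We compute the gradient at x_0 and apply the update.
f'(x) = 28*x - 17
f'(9.4355) = 28*9.4355 - 17 = 247.194
x_1 = 9.4355 - 0.05*247.194 = -2.9242


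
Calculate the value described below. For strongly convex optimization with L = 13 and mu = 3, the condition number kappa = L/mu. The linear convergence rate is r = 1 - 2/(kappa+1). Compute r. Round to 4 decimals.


Step 1: Compute the condition number.
kappa = L/mu = 13/3 = 4.3333
Step 2: Compute the convergence rate.
r = 1 - 2/(kappa + 1) = 1 - 2*mu/(L + mu) = (L - mu)/(L + mu) = 10/16 = 0.625


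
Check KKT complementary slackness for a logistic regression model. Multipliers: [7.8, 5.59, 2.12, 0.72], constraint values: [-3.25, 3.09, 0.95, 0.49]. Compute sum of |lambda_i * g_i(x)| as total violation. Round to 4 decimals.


KKT complementary slackness check:
lambda_1 * g_1 = 7.8 * -3.25 = -25.35
lambda_2 * g_2 = 5.59 * 3.09 = 17.2731
lambda_3 * g_3 = 2.12 * 0.95 = 2.014
lambda_4 * g_4 = 0.72 * 0.49 = 0.3528
Total violation = 25.35 + 17.2731 + 2.014 + 0.3528 = 44.9899


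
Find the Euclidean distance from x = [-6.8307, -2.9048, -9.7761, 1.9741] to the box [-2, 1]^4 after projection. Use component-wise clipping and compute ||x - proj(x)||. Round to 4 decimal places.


Project each component onto [-2, 1].
clip(-6.8307) = -2.0, clip(-2.9048) = -2.0, clip(-9.7761) = -2.0, clip(1.9741) = 1.0
Projection = [-2.0, -2.0, -2.0, 1.0]
Squared diffs: [23.3357, 0.8187, 60.4677, 0.9489]
Distance = sqrt(85.571) = 9.2505


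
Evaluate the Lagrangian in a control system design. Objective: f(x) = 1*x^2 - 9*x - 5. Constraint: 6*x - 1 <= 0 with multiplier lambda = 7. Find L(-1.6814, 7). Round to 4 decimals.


Step 1: Evaluate f(x).
f(-1.6814) = 1*(-1.6814)^2 - 9*(-1.6814) - 5 = 12.9597
Step 2: Evaluate g(x).
g(-1.6814) = 6*-1.6814 - 1 = -11.0884
Step 3: Compute Lagrangian.
L = 12.9597 + 7*-11.0884 = -64.6591


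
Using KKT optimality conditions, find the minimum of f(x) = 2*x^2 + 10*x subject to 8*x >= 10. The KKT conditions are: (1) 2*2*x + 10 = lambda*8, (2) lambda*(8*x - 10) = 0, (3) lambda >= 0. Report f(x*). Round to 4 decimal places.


Step 1: Try lambda = 0 (constraint inactive).
x_unc = -10/(2*2) = -2.5
Check: 8*-2.5 = -20.0 < 10 -- violated!
Step 2: Constraint must be active: 8*x = 10
x* = 10/8 = 1.25
lambda = (2*2*1.25 + 10)/8 = 1.875
Step 3: Compute optimal value.
f(x*) = 2*1.25^2 + 10*1.25 = 15.625


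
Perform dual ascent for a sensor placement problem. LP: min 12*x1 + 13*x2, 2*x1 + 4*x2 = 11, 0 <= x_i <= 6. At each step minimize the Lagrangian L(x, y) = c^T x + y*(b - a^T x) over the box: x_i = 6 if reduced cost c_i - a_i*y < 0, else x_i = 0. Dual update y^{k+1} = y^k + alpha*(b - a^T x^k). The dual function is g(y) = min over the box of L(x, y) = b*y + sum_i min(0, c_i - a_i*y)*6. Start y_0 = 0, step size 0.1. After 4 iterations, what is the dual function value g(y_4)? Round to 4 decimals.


Dual ascent for LP: min 12*x1 + 13*x2, 2*x1 + 4*x2 = 11, 0 <= x_i <= 6
Step 1: y^k = 0.0, reduced costs: (12.0, 13.0)
  x^k = (0.0, 0.0), subgradient = b - a^T x = 11.0
  y^{k+1} = 0.0 + 0.1*11.0 = 1.1
Step 2: y^k = 1.1, reduced costs: (9.8, 8.6)
  x^k = (0.0, 0.0), subgradient = b - a^T x = 11.0
  y^{k+1} = 1.1 + 0.1*11.0 = 2.2
Step 3: y^k = 2.2, reduced costs: (7.6, 4.2)
  x^k = (0.0, 0.0), subgradient = b - a^T x = 11.0
  y^{k+1} = 2.2 + 0.1*11.0 = 3.3
Step 4: y^k = 3.3, reduced costs: (5.4, -0.2)
  x^k = (0.0, 6.0), subgradient = b - a^T x = -13.0
  y^{k+1} = 3.3 + 0.1*-13.0 = 2.0
Dual objective at y_4 = 2.0: reduced costs (8.0, 5.0), box minimizer x = (0.0, 0.0)
g(y_4) = b*y + (c1 - a1*y)*x1 + (c2 - a2*y)*x2 = 11*2.0 + 8.0*0.0 + 5.0*0.0 = 22.0 + 0.0 + 0.0 = 22.0


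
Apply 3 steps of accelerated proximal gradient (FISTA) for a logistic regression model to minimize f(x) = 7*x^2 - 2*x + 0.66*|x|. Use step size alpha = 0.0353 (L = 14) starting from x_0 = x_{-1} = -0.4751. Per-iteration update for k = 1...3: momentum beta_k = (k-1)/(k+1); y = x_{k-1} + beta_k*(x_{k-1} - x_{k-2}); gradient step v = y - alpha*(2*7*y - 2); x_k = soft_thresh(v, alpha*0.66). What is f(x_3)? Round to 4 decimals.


FISTA on f(x) = 7*x^2 - 2*x + 0.66*|x|
L = 14, alpha = 0.0353
Iteration 1: beta = 0.0, y = -0.4751 + 0.0*(-0.4751 + 0.4751) = -0.4751
  grad(y) = -8.6514, v = y - alpha*grad = -0.1697
  prox(v) = soft_thresh(-0.1697, 0.0233) = -0.1464
Iteration 2: beta = 0.3333, y = -0.1464 + 0.3333*(-0.1464 + 0.4751) = -0.0368
  grad(y) = -2.5158, v = y - alpha*grad = 0.052
  prox(v) = soft_thresh(0.052, 0.0233) = 0.0287
Iteration 3: beta = 0.5, y = 0.0287 + 0.5*(0.0287 + 0.1464) = 0.1162
  grad(y) = -0.3731, v = y - alpha*grad = 0.1294
  prox(v) = soft_thresh(0.1294, 0.0233) = 0.1061
f(x_3) = 7*0.1061^2 - 2*0.1061 + 0.66*|0.1061| = -0.0634


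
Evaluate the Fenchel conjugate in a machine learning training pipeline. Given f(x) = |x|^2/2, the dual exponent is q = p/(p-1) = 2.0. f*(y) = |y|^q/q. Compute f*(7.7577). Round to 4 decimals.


The conjugate exponent q satisfies 1/p + 1/q = 1.
p = 2, so q = 2/(2 - 1) = 2.0
|y|^q = 7.7577^2.0 = 60.1819
f*(7.7577) = 60.1819 / 2.0 = 30.091


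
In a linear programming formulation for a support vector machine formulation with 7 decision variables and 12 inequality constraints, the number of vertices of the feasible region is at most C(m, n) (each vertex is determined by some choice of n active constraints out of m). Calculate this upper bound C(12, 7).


Each vertex corresponds to some choice of n active constraints out of m, so the number of vertices is at most C(m, n) = m! / (n!(m-n)!).
m = 12, n = 7
Numerator: 12 * 11 * 10 * 9 * 8 * 7 * 6
Denominator: 7! = 5040
C(12, 7) = 792


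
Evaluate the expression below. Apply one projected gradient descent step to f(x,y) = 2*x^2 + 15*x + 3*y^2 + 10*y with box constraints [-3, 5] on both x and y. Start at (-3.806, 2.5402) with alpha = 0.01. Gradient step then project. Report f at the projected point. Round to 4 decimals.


Step 1: Compute gradient at (-3.806, 2.5402).
grad_x = 2*2*-3.806 + 15 = -0.224
grad_y = 2*3*2.5402 + 10 = 25.2412
Step 2: Gradient step.
x_raw = -3.806 - 0.01*-0.224 = -3.8038
y_raw = 2.5402 - 0.01*25.2412 = 2.2878
Step 3: Project onto [-3, 5].
x_proj = clip(-3.8038) = -3.0
y_proj = clip(2.2878) = 2.2878
Step 4: Evaluate f.
f(-3.0, 2.2878) = 11.5798


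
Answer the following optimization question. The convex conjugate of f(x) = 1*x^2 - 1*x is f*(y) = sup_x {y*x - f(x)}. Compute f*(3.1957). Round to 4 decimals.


f*(y) = sup_x {y*x - a*x^2 - b*x} = sup_x {(y-b)*x - a*x^2}
FOC: (y - b) - 2a*x = 0 => x* = (y - b)/(2a)
x* = (3.1957 + 1)/(2*1) = 2.0979
f*(3.1957) = (y-b)^2/(4a) = (3.1957 + 1)^2/(4*1)
= 17.6039/4 = 4.401


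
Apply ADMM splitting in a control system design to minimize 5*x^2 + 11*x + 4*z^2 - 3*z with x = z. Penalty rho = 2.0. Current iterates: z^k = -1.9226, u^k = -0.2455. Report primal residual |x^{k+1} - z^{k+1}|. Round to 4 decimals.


ADMM iteration with rho = 2.0, z^k = -1.9226, u^k = -0.2455
Step 1: x-update.
Minimize 5*x^2 + 11*x + (2.0/2)*(x + 1.9226 - 0.2455)^2
FOC: (2*5 + 2.0)*x = -11 + 2.0*(-1.9226 + 0.2455)
x^{k+1} = -1.1962
Step 2: z-update.
Minimize 4*z^2 - 3*z + (2.0/2)*(-1.1962 - z - 0.2455)^2
FOC: (2*4 + 2.0)*z = 3 + 2.0*(-1.1962 - 0.2455)
z^{k+1} = 0.0117
Step 3: u-update.
u^{k+1} = -0.2455 - 1.1962 - 0.0117 = -1.4533
Step 4: Primal residual = |-1.1962 - 0.0117| = 1.2078


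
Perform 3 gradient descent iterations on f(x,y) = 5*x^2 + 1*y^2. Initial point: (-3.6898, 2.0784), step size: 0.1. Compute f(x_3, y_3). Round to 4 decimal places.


Gradient descent on f(x,y) = 5*x^2 + 1*y^2.
Starting point: (-3.6898, 2.0784), alpha = 0.1
Step 1: grad_x = 2*5*-3.6898 = -36.898, grad_y = 2*1*2.0784 = 4.1568
  x_1 = -3.6898 - 0.1*-36.898 = 0.0
  y_1 = 2.0784 - 0.1*4.1568 = 1.6627
Step 2: grad_x = 2*5*0.0 = 0.0, grad_y = 2*1*1.6627 = 3.3254
  x_2 = 0.0 - 0.1*0.0 = 0.0
  y_2 = 1.6627 - 0.1*3.3254 = 1.3302
Step 3: grad_x = 2*5*0.0 = 0.0, grad_y = 2*1*1.3302 = 2.6604
  x_3 = 0.0 - 0.1*0.0 = 0.0
  y_3 = 1.3302 - 0.1*2.6604 = 1.0641
f(0.0, 1.0641) = 5*0.0^2 + 1*1.0641^2 = 1.1324


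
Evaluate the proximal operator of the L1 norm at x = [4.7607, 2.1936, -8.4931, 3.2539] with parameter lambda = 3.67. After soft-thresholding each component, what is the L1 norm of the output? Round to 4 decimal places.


Soft-thresholding with lambda = 3.67:
prox(4.7607) = sign(4.7607)*max(|4.7607| - 3.67, 0) = 1.0907
prox(2.1936) = sign(2.1936)*max(|2.1936| - 3.67, 0) = 0.0
prox(-8.4931) = sign(-8.4931)*max(|-8.4931| - 3.67, 0) = -4.8231
prox(3.2539) = sign(3.2539)*max(|3.2539| - 3.67, 0) = 0.0
prox(x) = [1.0907, 0.0, -4.8231, 0.0]
||prox(x)||_1 = 1.0907 + 0.0 + 4.8231 + 0.0 = 5.9138


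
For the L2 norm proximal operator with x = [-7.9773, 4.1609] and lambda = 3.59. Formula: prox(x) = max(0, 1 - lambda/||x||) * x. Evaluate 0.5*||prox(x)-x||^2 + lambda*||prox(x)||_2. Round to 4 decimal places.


Step 1: Compute ||x||.
||x|| = 8.9972
Step 2: Compute scaling factor.
scale = max(0, 1 - 3.59/8.9972) = 0.601
Step 3: prox(x) = [-4.7943, 2.5007]
||prox(x)|| = 5.4072
Step 4: Proximal objective.
0.5*||prox-x||^2 = 6.4441
lambda*||prox|| = 19.4118
Total = 25.8561


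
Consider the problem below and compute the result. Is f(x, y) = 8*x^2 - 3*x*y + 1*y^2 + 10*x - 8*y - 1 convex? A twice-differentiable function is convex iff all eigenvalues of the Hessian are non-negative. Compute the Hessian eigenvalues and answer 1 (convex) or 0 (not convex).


The Hessian of f(x,y) = 8*x^2 - 3*x*y + 1*y^2 + 10*x - 8*y - 1 is:
H = [[16, -3], [-3, 2]]
Trace = 16 + 2 = 18
Determinant = 16*2 - (-3)^2 = 23
Discriminant = (18)^2 - 4*23 = 232.0
Eigenvalues: lambda_1 = 1.3842, lambda_2 = 16.6158
The function is convex.

1


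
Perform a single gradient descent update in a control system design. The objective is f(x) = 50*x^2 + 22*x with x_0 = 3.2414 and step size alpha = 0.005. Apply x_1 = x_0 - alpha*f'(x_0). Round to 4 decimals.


We compute the gradient at x_0 and apply the update.
f'(x) = 100*x + 22
f'(3.2414) = 100*3.2414 + 22 = 346.14
x_1 = 3.2414 - 0.005*346.14 = 1.5107


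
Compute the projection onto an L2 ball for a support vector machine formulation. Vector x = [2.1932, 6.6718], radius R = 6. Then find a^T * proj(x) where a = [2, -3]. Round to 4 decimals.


Step 1: Compute ||x|| (intermediates to 6 decimals).
||x|| = sqrt(2.1932^2 + 6.6718^2) = 7.023036
Step 2: Project.
Since ||x|| > R, scale = R/||x|| = 6/7.023036 = 0.854331, proj(x) = scale * x
proj(x) = [1.873719, 5.699926]
Step 3: Dot product.
a^T * proj(x) = 2*1.873719 - 3*5.699926 = -13.3523


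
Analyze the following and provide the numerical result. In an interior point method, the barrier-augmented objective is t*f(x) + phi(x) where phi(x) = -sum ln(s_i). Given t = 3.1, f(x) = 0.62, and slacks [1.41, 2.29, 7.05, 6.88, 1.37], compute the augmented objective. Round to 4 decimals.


Step 1: Compute log-barrier.
ln values: [0.3436, 0.8286, 1.953, 1.9286, 0.3148]
phi = -(0.3436 + 0.8286 + 1.953 + 1.9286 + 0.3148) = -5.3686
Step 2: Compute augmented objective.
t*f(x) = 3.1*0.62 = 1.922
Total = 1.922 - 5.3686 = -3.4466


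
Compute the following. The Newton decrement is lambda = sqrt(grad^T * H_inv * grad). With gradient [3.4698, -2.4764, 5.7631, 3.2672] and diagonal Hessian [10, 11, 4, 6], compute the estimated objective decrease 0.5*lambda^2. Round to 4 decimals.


Step 1: H is diagonal, so H^(-1) * g = [0.347, -0.2251, 1.4408, 0.5445].
Step 2: g^T H^(-1) g = sum_i g_i^2 / H_ii
  = (3.4698)^2/10 + (-2.4764)^2/11 + (5.7631)^2/4 + (3.2672)^2/6
  = 1.204 + 0.5575 + 8.3033 + 1.7791 = 11.8439
Step 3: Objective decrease = 0.5 * g^T H^(-1) g = 5.9219


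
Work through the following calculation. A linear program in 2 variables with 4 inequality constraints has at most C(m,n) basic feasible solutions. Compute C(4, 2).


Each vertex corresponds to some choice of n active constraints out of m, so the number of vertices is at most C(m, n) = m! / (n!(m-n)!).
m = 4, n = 2
Numerator: 4 * 3
Denominator: 2! = 2
C(4, 2) = 6


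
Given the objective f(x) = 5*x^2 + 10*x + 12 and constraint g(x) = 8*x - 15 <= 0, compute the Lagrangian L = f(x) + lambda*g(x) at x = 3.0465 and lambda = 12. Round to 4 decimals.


Step 1: Evaluate f(x).
f(3.0465) = 5*3.0465^2 + 10*3.0465 + 12 = 88.8708
Step 2: Evaluate g(x).
g(3.0465) = 8*3.0465 - 15 = 9.372
Step 3: Compute Lagrangian.
L = 88.8708 + 12*9.372 = 201.3348


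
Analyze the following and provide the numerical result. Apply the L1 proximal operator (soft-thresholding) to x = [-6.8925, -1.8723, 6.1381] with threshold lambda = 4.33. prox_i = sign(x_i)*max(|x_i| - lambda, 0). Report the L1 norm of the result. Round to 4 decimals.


Soft-thresholding with lambda = 4.33:
prox(-6.8925) = sign(-6.8925)*max(|-6.8925| - 4.33, 0) = -2.5625
prox(-1.8723) = sign(-1.8723)*max(|-1.8723| - 4.33, 0) = 0.0
prox(6.1381) = sign(6.1381)*max(|6.1381| - 4.33, 0) = 1.8081
prox(x) = [-2.5625, 0.0, 1.8081]
||prox(x)||_1 = 2.5625 + 0.0 + 1.8081 = 4.3706


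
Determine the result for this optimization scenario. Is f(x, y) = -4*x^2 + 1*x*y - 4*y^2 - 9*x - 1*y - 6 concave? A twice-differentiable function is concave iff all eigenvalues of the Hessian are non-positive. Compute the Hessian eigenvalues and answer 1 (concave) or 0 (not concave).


The Hessian of f(x,y) = -4*x^2 + 1*x*y - 4*y^2 - 9*x - 1*y - 6 is:
H = [[-8, 1], [1, -8]]
Trace = -8 - 8 = -16
Determinant = -8*-8 - (1)^2 = 63
Discriminant = (-16)^2 - 4*63 = 4.0
Eigenvalues: lambda_1 = -9.0, lambda_2 = -7.0
The function is concave.

1
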